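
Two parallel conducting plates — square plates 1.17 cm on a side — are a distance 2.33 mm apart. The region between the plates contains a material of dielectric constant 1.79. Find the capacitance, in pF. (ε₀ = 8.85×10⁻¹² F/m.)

C ≈ 0.931 pF

A = (1.17 cm)² = 1.37×10⁻⁴ m².
C = κε₀A/d = 1.79 × 8.85×10⁻¹² × 1.37×10⁻⁴ / 2.33×10⁻³ = 9.31×10⁻¹³ F.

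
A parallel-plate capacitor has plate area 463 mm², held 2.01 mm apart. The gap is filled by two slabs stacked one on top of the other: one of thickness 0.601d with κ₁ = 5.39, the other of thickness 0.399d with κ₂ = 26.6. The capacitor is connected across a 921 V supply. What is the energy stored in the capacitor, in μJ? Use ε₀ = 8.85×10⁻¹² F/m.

A = 463 mm² = 4.63×10⁻⁴ m².
Stacked slabs ⇒ two capacitors in series, each with the full plate area.
C₁ = κ₁ε₀A/d₁ = 5.39 × 8.85×10⁻¹² × 4.63×10⁻⁴ / 1.21×10⁻³ = 1.83×10⁻¹¹ F.
C₂ = κ₂ε₀A/d₂ = 26.6 × 8.85×10⁻¹² × 4.63×10⁻⁴ / 8.02×10⁻⁴ = 1.36×10⁻¹⁰ F.
C = (1/C₁ + 1/C₂)⁻¹ = 1.61×10⁻¹¹ F.
U = ½CV² = ½ × 1.61×10⁻¹¹ × (921)² = 6.83×10⁻⁶ J.

U ≈ 6.83 μJ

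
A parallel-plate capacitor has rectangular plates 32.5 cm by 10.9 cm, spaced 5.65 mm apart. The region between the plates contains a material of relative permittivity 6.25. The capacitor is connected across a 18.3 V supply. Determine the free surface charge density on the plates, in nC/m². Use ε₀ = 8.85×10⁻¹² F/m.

A = 32.5 × 10.9 cm² = 3.54×10⁻² m².
C = κε₀A/d = 6.25 × 8.85×10⁻¹² × 3.54×10⁻² / 5.65×10⁻³ = 3.47×10⁻¹⁰ F.
σ = Q/A = CV/A = 3.47×10⁻¹⁰ × 18.3 / 3.54×10⁻² = 1.79×10⁻⁷ C/m².

σ ≈ 179 nC/m²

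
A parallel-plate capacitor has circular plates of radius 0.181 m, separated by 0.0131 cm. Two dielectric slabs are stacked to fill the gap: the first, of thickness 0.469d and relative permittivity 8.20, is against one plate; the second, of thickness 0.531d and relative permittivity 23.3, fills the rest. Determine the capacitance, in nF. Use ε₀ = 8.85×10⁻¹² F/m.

A = π(0.181 m)² = 0.103 m².
Stacked slabs ⇒ two capacitors in series, each with the full plate area.
C₁ = κ₁ε₀A/d₁ = 8.20 × 8.85×10⁻¹² × 0.103 / 6.14×10⁻⁵ = 1.22×10⁻⁷ F.
C₂ = κ₂ε₀A/d₂ = 23.3 × 8.85×10⁻¹² × 0.103 / 6.96×10⁻⁵ = 3.05×10⁻⁷ F.
C = (1/C₁ + 1/C₂)⁻¹ = 8.69×10⁻⁸ F.

86.9 nF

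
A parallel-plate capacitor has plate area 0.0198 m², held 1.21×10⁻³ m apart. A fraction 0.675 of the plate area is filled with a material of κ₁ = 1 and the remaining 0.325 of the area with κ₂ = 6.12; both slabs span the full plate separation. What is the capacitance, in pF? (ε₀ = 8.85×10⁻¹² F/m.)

386 pF

Side-by-side slabs ⇒ two capacitors in parallel, each spanning the full gap.
C₁ = κ₁ε₀A₁/d = 1.00 × 8.85×10⁻¹² × 1.34×10⁻² / 1.21×10⁻³ = 9.78×10⁻¹¹ F.
C₂ = κ₂ε₀A₂/d = 6.12 × 8.85×10⁻¹² × 6.43×10⁻³ / 1.21×10⁻³ = 2.88×10⁻¹⁰ F.
C = C₁ + C₂ = 3.86×10⁻¹⁰ F.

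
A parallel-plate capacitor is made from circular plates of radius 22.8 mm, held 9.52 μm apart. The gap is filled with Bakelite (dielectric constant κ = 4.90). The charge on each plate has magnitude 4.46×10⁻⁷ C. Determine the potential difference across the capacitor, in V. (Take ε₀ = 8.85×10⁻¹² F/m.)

V ≈ 60.0 V

A = π(22.8 mm)² = 1.63×10⁻³ m².
C = κε₀A/d = 4.90 × 8.85×10⁻¹² × 1.63×10⁻³ / 9.52×10⁻⁶ = 7.44×10⁻⁹ F.
V = Q/C = 4.46×10⁻⁷ / 7.44×10⁻⁹ = 60.0 V.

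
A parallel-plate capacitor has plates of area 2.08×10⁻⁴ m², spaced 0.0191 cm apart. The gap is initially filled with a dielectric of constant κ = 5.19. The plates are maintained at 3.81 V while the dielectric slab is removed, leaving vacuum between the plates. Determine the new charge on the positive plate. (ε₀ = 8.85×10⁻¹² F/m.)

Q ≈ 36.7 pC

Initially C₁ = κε₀A/d = 5.19 × 8.85×10⁻¹² × 2.08×10⁻⁴ / 1.91×10⁻⁴ = 5.00×10⁻¹¹ F.
Q₁ = 1.91×10⁻¹⁰ C.
Battery connected ⇒ V is held fixed. C₂ = 0.193 C₁ and Q = CV, so Q₂/Q₁ = C₂/C₁ = 0.193.
Q₂ = 0.193 × 1.91×10⁻¹⁰ = 3.67×10⁻¹¹ C.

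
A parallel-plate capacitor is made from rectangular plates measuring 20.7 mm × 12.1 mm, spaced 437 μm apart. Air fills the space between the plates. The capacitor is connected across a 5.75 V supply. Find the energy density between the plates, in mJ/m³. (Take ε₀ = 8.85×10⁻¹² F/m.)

E = V/d = 5.75 / 4.37×10⁻⁴ = 1.32×10⁴ V/m.
u = ½ε₀E² = ½ × 8.85×10⁻¹² × (1.32×10⁴)² = 7.66×10⁻⁴ J/m³.

0.766 mJ/m³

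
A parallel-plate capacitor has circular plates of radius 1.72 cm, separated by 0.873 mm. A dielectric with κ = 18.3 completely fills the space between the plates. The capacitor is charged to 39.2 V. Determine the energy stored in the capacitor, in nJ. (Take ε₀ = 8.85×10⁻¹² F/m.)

U ≈ 132 nJ

A = π(1.72 cm)² = 9.29×10⁻⁴ m².
C = κε₀A/d = 18.3 × 8.85×10⁻¹² × 9.29×10⁻⁴ / 8.73×10⁻⁴ = 1.72×10⁻¹⁰ F.
U = ½CV² = ½ × 1.72×10⁻¹⁰ × (39.2)² = 1.32×10⁻⁷ J.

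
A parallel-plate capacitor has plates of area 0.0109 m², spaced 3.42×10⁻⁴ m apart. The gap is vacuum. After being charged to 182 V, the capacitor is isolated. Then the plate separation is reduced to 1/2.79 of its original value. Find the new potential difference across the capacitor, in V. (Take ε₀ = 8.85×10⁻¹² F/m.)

V ≈ 65.2 V

Initially C₁ = ε₀A/d = 8.85×10⁻¹² × 1.09×10⁻² / 3.42×10⁻⁴ = 2.82×10⁻¹⁰ F.
V₁ = 1.82×10² V.
Isolated ⇒ Q is held fixed. C₂ = 2.79 C₁ and V = Q/C, so V₂/V₁ = C₁/C₂ = 0.358.
V₂ = 0.358 × 1.82×10² = 65.2 V.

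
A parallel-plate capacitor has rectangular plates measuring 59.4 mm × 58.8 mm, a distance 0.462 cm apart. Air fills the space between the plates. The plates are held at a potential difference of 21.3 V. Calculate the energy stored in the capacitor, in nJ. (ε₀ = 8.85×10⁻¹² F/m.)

1.52 nJ

A = 59.4 × 58.8 mm² = 3.49×10⁻³ m².
C = ε₀A/d = 8.85×10⁻¹² × 3.49×10⁻³ / 4.62×10⁻³ = 6.69×10⁻¹² F.
U = ½CV² = ½ × 6.69×10⁻¹² × (21.3)² = 1.52×10⁻⁹ J.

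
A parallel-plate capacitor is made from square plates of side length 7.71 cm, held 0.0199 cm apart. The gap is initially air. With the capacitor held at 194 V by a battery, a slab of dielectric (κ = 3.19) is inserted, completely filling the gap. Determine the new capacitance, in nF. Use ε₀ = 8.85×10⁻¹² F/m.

C ≈ 0.843 nF

A = (7.71 cm)² = 5.94×10⁻³ m².
Initially C₁ = ε₀A/d = 8.85×10⁻¹² × 5.94×10⁻³ / 1.99×10⁻⁴ = 2.64×10⁻¹⁰ F.
C = κε₀A/d scales with κ, so C₂/C₁ = κ = 3.19.
C₂ = 3.19 × 2.64×10⁻¹⁰ = 8.43×10⁻¹⁰ F.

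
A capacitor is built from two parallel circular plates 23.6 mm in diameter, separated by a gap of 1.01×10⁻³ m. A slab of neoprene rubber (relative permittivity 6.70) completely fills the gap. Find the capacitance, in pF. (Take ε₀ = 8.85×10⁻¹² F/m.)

A = π(23.6/2 mm)² = 4.37×10⁻⁴ m².
C = κε₀A/d = 6.70 × 8.85×10⁻¹² × 4.37×10⁻⁴ / 1.01×10⁻³ = 2.57×10⁻¹¹ F.

25.7 pF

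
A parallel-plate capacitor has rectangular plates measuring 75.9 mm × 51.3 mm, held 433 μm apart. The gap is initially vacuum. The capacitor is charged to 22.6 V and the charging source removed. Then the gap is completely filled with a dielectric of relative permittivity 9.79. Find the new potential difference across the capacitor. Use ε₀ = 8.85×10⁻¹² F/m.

2.31 V

A = 75.9 × 51.3 mm² = 3.89×10⁻³ m².
Initially C₁ = ε₀A/d = 8.85×10⁻¹² × 3.89×10⁻³ / 4.33×10⁻⁴ = 7.96×10⁻¹¹ F.
V₁ = 22.6 V.
Isolated ⇒ Q is held fixed. C₂ = 9.79 C₁ and V = Q/C, so V₂/V₁ = C₁/C₂ = 0.102.
V₂ = 0.102 × 22.6 = 2.31 V.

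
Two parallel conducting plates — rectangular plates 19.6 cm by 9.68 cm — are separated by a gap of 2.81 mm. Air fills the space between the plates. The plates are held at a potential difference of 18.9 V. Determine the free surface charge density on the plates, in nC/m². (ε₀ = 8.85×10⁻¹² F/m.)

σ ≈ 59.5 nC/m²

A = 19.6 × 9.68 cm² = 1.90×10⁻² m².
C = ε₀A/d = 8.85×10⁻¹² × 1.90×10⁻² / 2.81×10⁻³ = 5.98×10⁻¹¹ F.
σ = Q/A = CV/A = 5.98×10⁻¹¹ × 18.9 / 1.90×10⁻² = 5.95×10⁻⁸ C/m².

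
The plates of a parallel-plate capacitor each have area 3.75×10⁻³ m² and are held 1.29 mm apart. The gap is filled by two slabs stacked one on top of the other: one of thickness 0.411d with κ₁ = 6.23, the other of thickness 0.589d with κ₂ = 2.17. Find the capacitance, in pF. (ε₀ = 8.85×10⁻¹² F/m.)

Stacked slabs ⇒ two capacitors in series, each with the full plate area.
C₁ = κ₁ε₀A/d₁ = 6.23 × 8.85×10⁻¹² × 3.75×10⁻³ / 5.30×10⁻⁴ = 3.90×10⁻¹⁰ F.
C₂ = κ₂ε₀A/d₂ = 2.17 × 8.85×10⁻¹² × 3.75×10⁻³ / 7.60×10⁻⁴ = 9.48×10⁻¹¹ F.
C = (1/C₁ + 1/C₂)⁻¹ = 7.63×10⁻¹¹ F.

76.3 pF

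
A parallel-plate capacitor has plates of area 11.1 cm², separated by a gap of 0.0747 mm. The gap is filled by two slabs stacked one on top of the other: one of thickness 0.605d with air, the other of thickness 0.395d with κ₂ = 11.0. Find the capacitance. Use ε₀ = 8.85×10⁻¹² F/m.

A = 11.1 cm² = 1.11×10⁻³ m².
Stacked slabs ⇒ two capacitors in series, each with the full plate area.
C₁ = κ₁ε₀A/d₁ = 1.00 × 8.85×10⁻¹² × 1.11×10⁻³ / 4.52×10⁻⁵ = 2.17×10⁻¹⁰ F.
C₂ = κ₂ε₀A/d₂ = 11.0 × 8.85×10⁻¹² × 1.11×10⁻³ / 2.95×10⁻⁵ = 3.66×10⁻⁹ F.
C = (1/C₁ + 1/C₂)⁻¹ = 2.05×10⁻¹⁰ F.

C ≈ 205 pF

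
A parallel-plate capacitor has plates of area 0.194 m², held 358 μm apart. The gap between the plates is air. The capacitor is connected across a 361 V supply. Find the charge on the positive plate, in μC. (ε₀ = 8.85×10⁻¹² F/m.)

Q ≈ 1.73 μC

C = ε₀A/d = 8.85×10⁻¹² × 0.194 / 3.58×10⁻⁴ = 4.80×10⁻⁹ F.
Q = CV = 4.80×10⁻⁹ × 361 = 1.73×10⁻⁶ C.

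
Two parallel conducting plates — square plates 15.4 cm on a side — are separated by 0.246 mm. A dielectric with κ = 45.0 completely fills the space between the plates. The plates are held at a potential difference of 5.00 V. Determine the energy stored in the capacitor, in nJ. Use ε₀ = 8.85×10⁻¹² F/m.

A = (15.4 cm)² = 2.37×10⁻² m².
C = κε₀A/d = 45.0 × 8.85×10⁻¹² × 2.37×10⁻² / 2.46×10⁻⁴ = 3.84×10⁻⁸ F.
U = ½CV² = ½ × 3.84×10⁻⁸ × (5.00)² = 4.80×10⁻⁷ J.

U ≈ 480 nJ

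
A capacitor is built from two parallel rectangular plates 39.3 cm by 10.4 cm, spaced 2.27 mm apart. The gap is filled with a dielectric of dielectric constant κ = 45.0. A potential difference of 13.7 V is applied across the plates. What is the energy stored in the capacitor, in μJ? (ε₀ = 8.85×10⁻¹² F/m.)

U ≈ 0.673 μJ

A = 39.3 × 10.4 cm² = 4.09×10⁻² m².
C = κε₀A/d = 45.0 × 8.85×10⁻¹² × 4.09×10⁻² / 2.27×10⁻³ = 7.17×10⁻⁹ F.
U = ½CV² = ½ × 7.17×10⁻⁹ × (13.7)² = 6.73×10⁻⁷ J.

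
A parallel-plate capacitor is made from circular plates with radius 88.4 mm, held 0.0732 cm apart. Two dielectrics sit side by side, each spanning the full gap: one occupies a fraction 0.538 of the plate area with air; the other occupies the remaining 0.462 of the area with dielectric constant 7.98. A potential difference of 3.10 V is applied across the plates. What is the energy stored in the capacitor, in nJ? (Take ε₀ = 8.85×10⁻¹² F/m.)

A = π(88.4 mm)² = 2.46×10⁻² m².
Side-by-side slabs ⇒ two capacitors in parallel, each spanning the full gap.
C₁ = κ₁ε₀A₁/d = 1.00 × 8.85×10⁻¹² × 1.32×10⁻² / 7.32×10⁻⁴ = 1.60×10⁻¹⁰ F.
C₂ = κ₂ε₀A₂/d = 7.98 × 8.85×10⁻¹² × 1.13×10⁻² / 7.32×10⁻⁴ = 1.09×10⁻⁹ F.
C = C₁ + C₂ = 1.25×10⁻⁹ F.
U = ½CV² = ½ × 1.25×10⁻⁹ × (3.10)² = 6.03×10⁻⁹ J.

6.03 nJ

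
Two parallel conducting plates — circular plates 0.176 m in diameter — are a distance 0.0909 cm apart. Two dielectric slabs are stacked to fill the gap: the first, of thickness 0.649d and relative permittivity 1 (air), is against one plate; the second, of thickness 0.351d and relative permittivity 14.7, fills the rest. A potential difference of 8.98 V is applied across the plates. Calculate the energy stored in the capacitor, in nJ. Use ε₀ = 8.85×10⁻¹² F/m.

U ≈ 14.2 nJ

A = π(0.176/2 m)² = 2.43×10⁻² m².
Stacked slabs ⇒ two capacitors in series, each with the full plate area.
C₁ = κ₁ε₀A/d₁ = 1.00 × 8.85×10⁻¹² × 2.43×10⁻² / 5.90×10⁻⁴ = 3.65×10⁻¹⁰ F.
C₂ = κ₂ε₀A/d₂ = 14.7 × 8.85×10⁻¹² × 2.43×10⁻² / 3.19×10⁻⁴ = 9.92×10⁻⁹ F.
C = (1/C₁ + 1/C₂)⁻¹ = 3.52×10⁻¹⁰ F.
U = ½CV² = ½ × 3.52×10⁻¹⁰ × (8.98)² = 1.42×10⁻⁸ J.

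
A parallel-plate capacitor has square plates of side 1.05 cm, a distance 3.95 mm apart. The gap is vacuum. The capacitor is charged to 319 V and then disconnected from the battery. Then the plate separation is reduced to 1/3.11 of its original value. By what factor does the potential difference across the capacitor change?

Isolated ⇒ Q is held fixed.
C₂ = 3.11 C₁ and V = Q/C, so V₂/V₁ = C₁/C₂ = 0.322.

V₂/V₁ ≈ 0.322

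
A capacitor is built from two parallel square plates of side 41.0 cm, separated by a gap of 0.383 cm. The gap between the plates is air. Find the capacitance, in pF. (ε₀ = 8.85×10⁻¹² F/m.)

A = (41.0 cm)² = 0.168 m².
C = ε₀A/d = 8.85×10⁻¹² × 0.168 / 3.83×10⁻³ = 3.88×10⁻¹⁰ F.

388 pF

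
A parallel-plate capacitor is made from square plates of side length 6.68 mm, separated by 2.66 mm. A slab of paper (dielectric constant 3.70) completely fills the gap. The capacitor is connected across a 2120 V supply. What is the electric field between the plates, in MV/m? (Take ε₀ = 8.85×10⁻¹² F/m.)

E = V/d = 2120 / 2.66×10⁻³ = 7.97×10⁵ V/m.

E ≈ 0.797 MV/m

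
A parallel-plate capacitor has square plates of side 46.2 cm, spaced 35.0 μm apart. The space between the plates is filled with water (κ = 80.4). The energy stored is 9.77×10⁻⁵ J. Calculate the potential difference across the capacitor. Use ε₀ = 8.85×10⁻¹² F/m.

A = (46.2 cm)² = 0.213 m².
C = κε₀A/d = 80.4 × 8.85×10⁻¹² × 0.213 / 3.50×10⁻⁵ = 4.34×10⁻⁶ F.
V = √(2U/C) = √(2 × 9.77×10⁻⁵ / 4.34×10⁻⁶) = 6.71 V.

V ≈ 6.71 V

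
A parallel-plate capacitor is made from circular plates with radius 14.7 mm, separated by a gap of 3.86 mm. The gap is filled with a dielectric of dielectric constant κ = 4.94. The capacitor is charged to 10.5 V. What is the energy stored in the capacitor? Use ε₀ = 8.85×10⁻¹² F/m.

U ≈ 424 pJ

A = π(14.7 mm)² = 6.79×10⁻⁴ m².
C = κε₀A/d = 4.94 × 8.85×10⁻¹² × 6.79×10⁻⁴ / 3.86×10⁻³ = 7.69×10⁻¹² F.
U = ½CV² = ½ × 7.69×10⁻¹² × (10.5)² = 4.24×10⁻¹⁰ J.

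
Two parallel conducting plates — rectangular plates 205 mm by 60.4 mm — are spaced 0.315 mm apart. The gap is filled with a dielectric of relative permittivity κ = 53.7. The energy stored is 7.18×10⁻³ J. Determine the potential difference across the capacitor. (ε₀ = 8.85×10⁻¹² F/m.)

A = 205 × 60.4 mm² = 1.24×10⁻² m².
C = κε₀A/d = 53.7 × 8.85×10⁻¹² × 1.24×10⁻² / 3.15×10⁻⁴ = 1.87×10⁻⁸ F.
V = √(2U/C) = √(2 × 7.18×10⁻³ / 1.87×10⁻⁸) = 8.77×10² V.

V ≈ 0.877 kV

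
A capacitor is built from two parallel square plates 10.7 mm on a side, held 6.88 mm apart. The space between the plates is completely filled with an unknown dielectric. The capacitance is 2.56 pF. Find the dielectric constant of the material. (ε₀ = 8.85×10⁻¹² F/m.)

A = (10.7 mm)² = 1.14×10⁻⁴ m².
κ = Cd/(ε₀A) = 2.56×10⁻¹² × 6.88×10⁻³ / (8.85×10⁻¹² × 1.14×10⁻⁴) = 17.4.

κ ≈ 17.4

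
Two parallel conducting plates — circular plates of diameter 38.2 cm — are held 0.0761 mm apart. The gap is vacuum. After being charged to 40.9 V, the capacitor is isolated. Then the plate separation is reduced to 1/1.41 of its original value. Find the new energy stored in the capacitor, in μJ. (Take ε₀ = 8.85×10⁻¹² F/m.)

A = π(38.2/2 cm)² = 0.115 m².
Initially C₁ = ε₀A/d = 8.85×10⁻¹² × 0.115 / 7.61×10⁻⁵ = 1.33×10⁻⁸ F.
U₁ = 1.11×10⁻⁵ J.
Isolated ⇒ Q is held fixed. C₂ = 1.41 C₁ and U = Q²/(2C), so U₂/U₁ = C₁/C₂ = 0.709.
U₂ = 0.709 × 1.11×10⁻⁵ = 7.91×10⁻⁶ J.

U ≈ 7.91 μJ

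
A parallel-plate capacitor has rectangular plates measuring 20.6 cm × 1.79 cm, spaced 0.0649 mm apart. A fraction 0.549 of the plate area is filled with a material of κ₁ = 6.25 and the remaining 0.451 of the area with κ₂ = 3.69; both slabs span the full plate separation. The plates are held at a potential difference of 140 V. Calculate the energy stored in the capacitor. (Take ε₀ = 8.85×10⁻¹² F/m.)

25.1 μJ

A = 20.6 × 1.79 cm² = 3.69×10⁻³ m².
Side-by-side slabs ⇒ two capacitors in parallel, each spanning the full gap.
C₁ = κ₁ε₀A₁/d = 6.25 × 8.85×10⁻¹² × 2.02×10⁻³ / 6.49×10⁻⁵ = 1.73×10⁻⁹ F.
C₂ = κ₂ε₀A₂/d = 3.69 × 8.85×10⁻¹² × 1.66×10⁻³ / 6.49×10⁻⁵ = 8.37×10⁻¹⁰ F.
C = C₁ + C₂ = 2.56×10⁻⁹ F.
U = ½CV² = ½ × 2.56×10⁻⁹ × (140)² = 2.51×10⁻⁵ J.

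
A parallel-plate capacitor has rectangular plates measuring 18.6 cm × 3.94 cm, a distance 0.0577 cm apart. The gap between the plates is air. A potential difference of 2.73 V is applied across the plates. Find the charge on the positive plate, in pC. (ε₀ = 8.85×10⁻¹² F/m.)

Q ≈ 307 pC

A = 18.6 × 3.94 cm² = 7.33×10⁻³ m².
C = ε₀A/d = 8.85×10⁻¹² × 7.33×10⁻³ / 5.77×10⁻⁴ = 1.12×10⁻¹⁰ F.
Q = CV = 1.12×10⁻¹⁰ × 2.73 = 3.07×10⁻¹⁰ C.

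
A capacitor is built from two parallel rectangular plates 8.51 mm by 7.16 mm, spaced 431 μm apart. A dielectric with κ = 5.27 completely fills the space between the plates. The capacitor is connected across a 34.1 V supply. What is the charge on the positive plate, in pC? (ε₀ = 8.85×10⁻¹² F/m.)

A = 8.51 × 7.16 mm² = 6.09×10⁻⁵ m².
C = κε₀A/d = 5.27 × 8.85×10⁻¹² × 6.09×10⁻⁵ / 4.31×10⁻⁴ = 6.59×10⁻¹² F.
Q = CV = 6.59×10⁻¹² × 34.1 = 2.25×10⁻¹⁰ C.

Q ≈ 225 pC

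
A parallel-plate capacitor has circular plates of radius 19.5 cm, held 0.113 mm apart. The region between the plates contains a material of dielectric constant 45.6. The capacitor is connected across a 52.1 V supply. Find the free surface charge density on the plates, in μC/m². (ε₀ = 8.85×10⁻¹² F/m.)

σ ≈ 186 μC/m²

A = π(19.5 cm)² = 0.119 m².
C = κε₀A/d = 45.6 × 8.85×10⁻¹² × 0.119 / 1.13×10⁻⁴ = 4.27×10⁻⁷ F.
σ = Q/A = CV/A = 4.27×10⁻⁷ × 52.1 / 0.119 = 1.86×10⁻⁴ C/m².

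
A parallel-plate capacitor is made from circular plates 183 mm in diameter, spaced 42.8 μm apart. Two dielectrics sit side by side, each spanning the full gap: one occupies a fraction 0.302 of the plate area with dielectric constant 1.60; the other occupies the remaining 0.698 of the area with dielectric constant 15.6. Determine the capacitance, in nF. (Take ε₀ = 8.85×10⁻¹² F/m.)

61.8 nF

A = π(183/2 mm)² = 2.63×10⁻² m².
Side-by-side slabs ⇒ two capacitors in parallel, each spanning the full gap.
C₁ = κ₁ε₀A₁/d = 1.60 × 8.85×10⁻¹² × 7.94×10⁻³ / 4.28×10⁻⁵ = 2.63×10⁻⁹ F.
C₂ = κ₂ε₀A₂/d = 15.6 × 8.85×10⁻¹² × 1.84×10⁻² / 4.28×10⁻⁵ = 5.92×10⁻⁸ F.
C = C₁ + C₂ = 6.18×10⁻⁸ F.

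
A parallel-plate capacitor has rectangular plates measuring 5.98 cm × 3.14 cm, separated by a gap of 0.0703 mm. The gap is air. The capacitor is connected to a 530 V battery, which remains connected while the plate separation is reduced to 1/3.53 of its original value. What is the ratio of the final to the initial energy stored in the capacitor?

U₂/U₁ ≈ 3.53

Battery connected ⇒ V is held fixed.
C₂ = 3.53 C₁ and U = ½CV², so U₂/U₁ = C₂/C₁ = 3.53.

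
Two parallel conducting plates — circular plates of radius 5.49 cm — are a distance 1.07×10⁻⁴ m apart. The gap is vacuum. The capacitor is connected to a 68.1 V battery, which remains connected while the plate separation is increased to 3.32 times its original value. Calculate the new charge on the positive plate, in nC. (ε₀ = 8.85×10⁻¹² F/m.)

16.1 nC

A = π(5.49 cm)² = 9.47×10⁻³ m².
Initially C₁ = ε₀A/d = 8.85×10⁻¹² × 9.47×10⁻³ / 1.07×10⁻⁴ = 7.83×10⁻¹⁰ F.
Q₁ = 5.33×10⁻⁸ C.
Battery connected ⇒ V is held fixed. C₂ = 0.301 C₁ and Q = CV, so Q₂/Q₁ = C₂/C₁ = 0.301.
Q₂ = 0.301 × 5.33×10⁻⁸ = 1.61×10⁻⁸ C.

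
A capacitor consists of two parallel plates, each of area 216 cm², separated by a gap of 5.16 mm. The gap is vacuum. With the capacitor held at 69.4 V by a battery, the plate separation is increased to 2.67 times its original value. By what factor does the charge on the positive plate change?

Battery connected ⇒ V is held fixed.
C₂ = 0.375 C₁ and Q = CV, so Q₂/Q₁ = C₂/C₁ = 0.375.

0.375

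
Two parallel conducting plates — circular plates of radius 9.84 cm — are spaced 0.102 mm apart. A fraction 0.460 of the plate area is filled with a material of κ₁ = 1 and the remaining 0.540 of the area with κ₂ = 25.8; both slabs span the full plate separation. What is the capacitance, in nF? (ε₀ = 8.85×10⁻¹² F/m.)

C ≈ 38.0 nF

A = π(9.84 cm)² = 3.04×10⁻² m².
Side-by-side slabs ⇒ two capacitors in parallel, each spanning the full gap.
C₁ = κ₁ε₀A₁/d = 1.00 × 8.85×10⁻¹² × 1.40×10⁻² / 1.02×10⁻⁴ = 1.21×10⁻⁹ F.
C₂ = κ₂ε₀A₂/d = 25.8 × 8.85×10⁻¹² × 1.64×10⁻² / 1.02×10⁻⁴ = 3.68×10⁻⁸ F.
C = C₁ + C₂ = 3.80×10⁻⁸ F.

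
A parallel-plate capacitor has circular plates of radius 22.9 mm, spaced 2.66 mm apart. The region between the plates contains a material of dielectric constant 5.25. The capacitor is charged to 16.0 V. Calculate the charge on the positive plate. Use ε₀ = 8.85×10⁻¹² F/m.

A = π(22.9 mm)² = 1.65×10⁻³ m².
C = κε₀A/d = 5.25 × 8.85×10⁻¹² × 1.65×10⁻³ / 2.66×10⁻³ = 2.88×10⁻¹¹ F.
Q = CV = 2.88×10⁻¹¹ × 16.0 = 4.60×10⁻¹⁰ C.

Q ≈ 460 pC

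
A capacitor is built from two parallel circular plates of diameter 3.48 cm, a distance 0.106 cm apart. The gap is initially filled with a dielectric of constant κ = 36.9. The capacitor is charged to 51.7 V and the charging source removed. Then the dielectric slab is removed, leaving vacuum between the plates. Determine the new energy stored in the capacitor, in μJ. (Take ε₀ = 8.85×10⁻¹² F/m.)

A = π(3.48/2 cm)² = 9.51×10⁻⁴ m².
Initially C₁ = κε₀A/d = 36.9 × 8.85×10⁻¹² × 9.51×10⁻⁴ / 1.06×10⁻³ = 2.93×10⁻¹⁰ F.
U₁ = 3.92×10⁻⁷ J.
Isolated ⇒ Q is held fixed. C₂ = 0.0271 C₁ and U = Q²/(2C), so U₂/U₁ = C₁/C₂ = 36.9.
U₂ = 36.9 × 3.92×10⁻⁷ = 1.45×10⁻⁵ J.

U ≈ 14.5 μJ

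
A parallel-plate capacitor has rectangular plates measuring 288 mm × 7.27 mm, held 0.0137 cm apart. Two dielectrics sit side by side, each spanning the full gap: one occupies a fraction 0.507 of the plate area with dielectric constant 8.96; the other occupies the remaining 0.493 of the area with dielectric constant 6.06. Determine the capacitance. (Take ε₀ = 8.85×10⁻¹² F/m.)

C ≈ 1.02 nF

A = 288 × 7.27 mm² = 2.09×10⁻³ m².
Side-by-side slabs ⇒ two capacitors in parallel, each spanning the full gap.
C₁ = κ₁ε₀A₁/d = 8.96 × 8.85×10⁻¹² × 1.06×10⁻³ / 1.37×10⁻⁴ = 6.14×10⁻¹⁰ F.
C₂ = κ₂ε₀A₂/d = 6.06 × 8.85×10⁻¹² × 1.03×10⁻³ / 1.37×10⁻⁴ = 4.04×10⁻¹⁰ F.
C = C₁ + C₂ = 1.02×10⁻⁹ F.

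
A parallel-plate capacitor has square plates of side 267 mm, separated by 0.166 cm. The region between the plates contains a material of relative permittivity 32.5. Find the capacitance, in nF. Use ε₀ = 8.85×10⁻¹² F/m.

A = (267 mm)² = 7.13×10⁻² m².
C = κε₀A/d = 32.5 × 8.85×10⁻¹² × 7.13×10⁻² / 1.66×10⁻³ = 1.24×10⁻⁸ F.

12.4 nF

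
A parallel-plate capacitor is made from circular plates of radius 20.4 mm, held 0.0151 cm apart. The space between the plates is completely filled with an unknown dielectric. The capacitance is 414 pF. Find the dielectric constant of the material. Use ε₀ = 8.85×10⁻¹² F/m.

κ ≈ 5.40

A = π(20.4 mm)² = 1.31×10⁻³ m².
κ = Cd/(ε₀A) = 4.14×10⁻¹⁰ × 1.51×10⁻⁴ / (8.85×10⁻¹² × 1.31×10⁻³) = 5.40.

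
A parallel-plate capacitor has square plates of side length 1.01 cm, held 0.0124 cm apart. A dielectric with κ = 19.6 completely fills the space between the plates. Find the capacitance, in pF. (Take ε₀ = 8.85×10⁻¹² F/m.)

143 pF

A = (1.01 cm)² = 1.02×10⁻⁴ m².
C = κε₀A/d = 19.6 × 8.85×10⁻¹² × 1.02×10⁻⁴ / 1.24×10⁻⁴ = 1.43×10⁻¹⁰ F.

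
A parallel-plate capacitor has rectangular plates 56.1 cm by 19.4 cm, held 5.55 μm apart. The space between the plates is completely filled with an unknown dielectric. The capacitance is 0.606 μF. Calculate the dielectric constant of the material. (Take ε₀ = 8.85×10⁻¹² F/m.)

A = 56.1 × 19.4 cm² = 0.109 m².
κ = Cd/(ε₀A) = 6.06×10⁻⁷ × 5.55×10⁻⁶ / (8.85×10⁻¹² × 0.109) = 3.49.

3.49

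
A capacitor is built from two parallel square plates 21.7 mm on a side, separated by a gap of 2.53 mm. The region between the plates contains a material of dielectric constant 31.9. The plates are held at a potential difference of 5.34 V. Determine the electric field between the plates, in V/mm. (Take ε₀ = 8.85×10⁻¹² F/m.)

E = V/d = 5.34 / 2.53×10⁻³ = 2.11×10³ V/m.

E ≈ 2.11 V/mm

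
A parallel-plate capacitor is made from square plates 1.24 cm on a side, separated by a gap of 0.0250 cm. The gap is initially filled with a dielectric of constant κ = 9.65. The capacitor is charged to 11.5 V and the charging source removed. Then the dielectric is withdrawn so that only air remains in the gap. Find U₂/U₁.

Isolated ⇒ Q is held fixed.
C₂ = 0.104 C₁ and U = Q²/(2C), so U₂/U₁ = C₁/C₂ = 9.65.

9.65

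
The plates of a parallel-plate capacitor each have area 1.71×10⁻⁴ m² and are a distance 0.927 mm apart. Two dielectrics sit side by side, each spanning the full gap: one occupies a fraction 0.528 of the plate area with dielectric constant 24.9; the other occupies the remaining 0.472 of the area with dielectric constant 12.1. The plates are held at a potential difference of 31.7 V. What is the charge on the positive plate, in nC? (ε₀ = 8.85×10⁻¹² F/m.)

0.976 nC

Side-by-side slabs ⇒ two capacitors in parallel, each spanning the full gap.
C₁ = κ₁ε₀A₁/d = 24.9 × 8.85×10⁻¹² × 9.03×10⁻⁵ / 9.27×10⁻⁴ = 2.15×10⁻¹¹ F.
C₂ = κ₂ε₀A₂/d = 12.1 × 8.85×10⁻¹² × 8.07×10⁻⁵ / 9.27×10⁻⁴ = 9.32×10⁻¹² F.
C = C₁ + C₂ = 3.08×10⁻¹¹ F.
Q = CV = 3.08×10⁻¹¹ × 31.7 = 9.76×10⁻¹⁰ C.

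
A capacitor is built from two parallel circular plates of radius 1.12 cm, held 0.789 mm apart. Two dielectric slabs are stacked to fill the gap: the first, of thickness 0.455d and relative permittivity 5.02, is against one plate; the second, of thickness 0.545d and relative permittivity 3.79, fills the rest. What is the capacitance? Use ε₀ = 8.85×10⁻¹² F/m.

C ≈ 18.9 pF

A = π(1.12 cm)² = 3.94×10⁻⁴ m².
Stacked slabs ⇒ two capacitors in series, each with the full plate area.
C₁ = κ₁ε₀A/d₁ = 5.02 × 8.85×10⁻¹² × 3.94×10⁻⁴ / 3.59×10⁻⁴ = 4.88×10⁻¹¹ F.
C₂ = κ₂ε₀A/d₂ = 3.79 × 8.85×10⁻¹² × 3.94×10⁻⁴ / 4.30×10⁻⁴ = 3.07×10⁻¹¹ F.
C = (1/C₁ + 1/C₂)⁻¹ = 1.89×10⁻¹¹ F.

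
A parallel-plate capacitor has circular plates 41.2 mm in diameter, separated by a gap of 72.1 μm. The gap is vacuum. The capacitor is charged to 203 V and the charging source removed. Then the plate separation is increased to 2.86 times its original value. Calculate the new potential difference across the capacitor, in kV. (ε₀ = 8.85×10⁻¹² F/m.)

V ≈ 0.581 kV

A = π(41.2/2 mm)² = 1.33×10⁻³ m².
Initially C₁ = ε₀A/d = 8.85×10⁻¹² × 1.33×10⁻³ / 7.21×10⁻⁵ = 1.64×10⁻¹⁰ F.
V₁ = 2.03×10² V.
Isolated ⇒ Q is held fixed. C₂ = 0.350 C₁ and V = Q/C, so V₂/V₁ = C₁/C₂ = 2.86.
V₂ = 2.86 × 2.03×10² = 5.81×10² V.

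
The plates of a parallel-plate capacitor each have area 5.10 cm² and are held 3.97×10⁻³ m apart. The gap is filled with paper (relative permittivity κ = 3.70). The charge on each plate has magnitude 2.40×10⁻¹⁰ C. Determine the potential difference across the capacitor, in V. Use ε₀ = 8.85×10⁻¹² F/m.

V ≈ 57.1 V

A = 5.10 cm² = 5.10×10⁻⁴ m².
C = κε₀A/d = 3.70 × 8.85×10⁻¹² × 5.10×10⁻⁴ / 3.97×10⁻³ = 4.21×10⁻¹² F.
V = Q/C = 2.40×10⁻¹⁰ / 4.21×10⁻¹² = 57.1 V.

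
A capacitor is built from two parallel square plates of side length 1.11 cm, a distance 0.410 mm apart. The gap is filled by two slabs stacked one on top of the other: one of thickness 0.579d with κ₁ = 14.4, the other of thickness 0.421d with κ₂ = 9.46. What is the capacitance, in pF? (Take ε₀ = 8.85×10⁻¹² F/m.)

31.4 pF

A = (1.11 cm)² = 1.23×10⁻⁴ m².
Stacked slabs ⇒ two capacitors in series, each with the full plate area.
C₁ = κ₁ε₀A/d₁ = 14.4 × 8.85×10⁻¹² × 1.23×10⁻⁴ / 2.37×10⁻⁴ = 6.61×10⁻¹¹ F.
C₂ = κ₂ε₀A/d₂ = 9.46 × 8.85×10⁻¹² × 1.23×10⁻⁴ / 1.73×10⁻⁴ = 5.98×10⁻¹¹ F.
C = (1/C₁ + 1/C₂)⁻¹ = 3.14×10⁻¹¹ F.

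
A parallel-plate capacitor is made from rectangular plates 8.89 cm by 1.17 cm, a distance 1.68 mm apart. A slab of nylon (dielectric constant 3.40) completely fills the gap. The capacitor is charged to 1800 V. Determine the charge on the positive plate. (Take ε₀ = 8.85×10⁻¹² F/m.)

33.5 nC

A = 8.89 × 1.17 cm² = 1.04×10⁻³ m².
C = κε₀A/d = 3.40 × 8.85×10⁻¹² × 1.04×10⁻³ / 1.68×10⁻³ = 1.86×10⁻¹¹ F.
Q = CV = 1.86×10⁻¹¹ × 1800 = 3.35×10⁻⁸ C.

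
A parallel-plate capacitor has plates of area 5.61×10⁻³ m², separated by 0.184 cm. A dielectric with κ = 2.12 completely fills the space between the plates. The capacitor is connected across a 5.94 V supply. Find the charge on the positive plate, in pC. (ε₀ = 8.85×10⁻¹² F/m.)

C = κε₀A/d = 2.12 × 8.85×10⁻¹² × 5.61×10⁻³ / 1.84×10⁻³ = 5.72×10⁻¹¹ F.
Q = CV = 5.72×10⁻¹¹ × 5.94 = 3.40×10⁻¹⁰ C.

340 pC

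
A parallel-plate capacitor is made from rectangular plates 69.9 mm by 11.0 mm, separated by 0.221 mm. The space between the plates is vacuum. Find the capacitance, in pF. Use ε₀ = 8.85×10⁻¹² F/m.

30.8 pF

A = 69.9 × 11.0 mm² = 7.69×10⁻⁴ m².
C = ε₀A/d = 8.85×10⁻¹² × 7.69×10⁻⁴ / 2.21×10⁻⁴ = 3.08×10⁻¹¹ F.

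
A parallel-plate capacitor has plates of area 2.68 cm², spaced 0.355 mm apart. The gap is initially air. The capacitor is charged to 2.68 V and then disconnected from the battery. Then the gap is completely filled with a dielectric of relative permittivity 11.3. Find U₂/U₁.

U₂/U₁ ≈ 0.0885

Isolated ⇒ Q is held fixed.
C₂ = 11.3 C₁ and U = Q²/(2C), so U₂/U₁ = C₁/C₂ = 0.0885.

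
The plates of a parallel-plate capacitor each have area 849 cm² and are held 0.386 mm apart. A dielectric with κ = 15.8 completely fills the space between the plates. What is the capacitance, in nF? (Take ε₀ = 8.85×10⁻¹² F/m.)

A = 849 cm² = 8.49×10⁻² m².
C = κε₀A/d = 15.8 × 8.85×10⁻¹² × 8.49×10⁻² / 3.86×10⁻⁴ = 3.08×10⁻⁸ F.

30.8 nF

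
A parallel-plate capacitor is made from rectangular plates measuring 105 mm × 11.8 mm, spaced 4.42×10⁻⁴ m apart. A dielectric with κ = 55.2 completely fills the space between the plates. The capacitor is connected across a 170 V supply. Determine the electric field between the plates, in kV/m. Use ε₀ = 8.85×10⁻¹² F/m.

E ≈ 385 kV/m

E = V/d = 170 / 4.42×10⁻⁴ = 3.85×10⁵ V/m.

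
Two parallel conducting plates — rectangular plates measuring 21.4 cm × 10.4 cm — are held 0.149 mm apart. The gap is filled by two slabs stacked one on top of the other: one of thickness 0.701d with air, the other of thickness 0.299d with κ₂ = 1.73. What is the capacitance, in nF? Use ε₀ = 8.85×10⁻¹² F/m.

A = 21.4 × 10.4 cm² = 2.23×10⁻² m².
Stacked slabs ⇒ two capacitors in series, each with the full plate area.
C₁ = κ₁ε₀A/d₁ = 1.00 × 8.85×10⁻¹² × 2.23×10⁻² / 1.04×10⁻⁴ = 1.89×10⁻⁹ F.
C₂ = κ₂ε₀A/d₂ = 1.73 × 8.85×10⁻¹² × 2.23×10⁻² / 4.46×10⁻⁵ = 7.65×10⁻⁹ F.
C = (1/C₁ + 1/C₂)⁻¹ = 1.51×10⁻⁹ F.

1.51 nF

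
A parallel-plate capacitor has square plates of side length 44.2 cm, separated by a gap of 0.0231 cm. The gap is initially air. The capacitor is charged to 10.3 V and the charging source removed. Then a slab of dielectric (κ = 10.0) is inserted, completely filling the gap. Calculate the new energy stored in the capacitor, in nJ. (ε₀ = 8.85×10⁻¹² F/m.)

A = (44.2 cm)² = 0.195 m².
Initially C₁ = ε₀A/d = 8.85×10⁻¹² × 0.195 / 2.31×10⁻⁴ = 7.48×10⁻⁹ F.
U₁ = 3.97×10⁻⁷ J.
Isolated ⇒ Q is held fixed. C₂ = 10.0 C₁ and U = Q²/(2C), so U₂/U₁ = C₁/C₂ = 0.100.
U₂ = 0.100 × 3.97×10⁻⁷ = 3.97×10⁻⁸ J.

39.7 nJ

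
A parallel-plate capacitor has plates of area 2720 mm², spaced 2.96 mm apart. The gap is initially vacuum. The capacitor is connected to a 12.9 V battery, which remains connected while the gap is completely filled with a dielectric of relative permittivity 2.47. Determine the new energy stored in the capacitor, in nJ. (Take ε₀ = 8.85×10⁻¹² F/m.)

U ≈ 1.67 nJ

A = 2720 mm² = 2.72×10⁻³ m².
Initially C₁ = ε₀A/d = 8.85×10⁻¹² × 2.72×10⁻³ / 2.96×10⁻³ = 8.13×10⁻¹² F.
U₁ = 6.77×10⁻¹⁰ J.
Battery connected ⇒ V is held fixed. C₂ = 2.47 C₁ and U = ½CV², so U₂/U₁ = C₂/C₁ = 2.47.
U₂ = 2.47 × 6.77×10⁻¹⁰ = 1.67×10⁻⁹ J.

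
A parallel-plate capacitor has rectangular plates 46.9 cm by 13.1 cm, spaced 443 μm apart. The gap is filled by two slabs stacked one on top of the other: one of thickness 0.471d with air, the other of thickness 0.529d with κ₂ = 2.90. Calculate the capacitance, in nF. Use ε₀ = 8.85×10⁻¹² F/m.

C ≈ 1.88 nF

A = 46.9 × 13.1 cm² = 6.14×10⁻² m².
Stacked slabs ⇒ two capacitors in series, each with the full plate area.
C₁ = κ₁ε₀A/d₁ = 1.00 × 8.85×10⁻¹² × 6.14×10⁻² / 2.09×10⁻⁴ = 2.61×10⁻⁹ F.
C₂ = κ₂ε₀A/d₂ = 2.90 × 8.85×10⁻¹² × 6.14×10⁻² / 2.34×10⁻⁴ = 6.73×10⁻⁹ F.
C = (1/C₁ + 1/C₂)⁻¹ = 1.88×10⁻⁹ F.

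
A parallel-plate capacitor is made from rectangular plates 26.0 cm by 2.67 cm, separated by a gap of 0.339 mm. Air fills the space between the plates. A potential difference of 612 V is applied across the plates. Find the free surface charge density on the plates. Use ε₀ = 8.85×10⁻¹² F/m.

16.0 μC/m²

A = 26.0 × 2.67 cm² = 6.94×10⁻³ m².
C = ε₀A/d = 8.85×10⁻¹² × 6.94×10⁻³ / 3.39×10⁻⁴ = 1.81×10⁻¹⁰ F.
σ = Q/A = CV/A = 1.81×10⁻¹⁰ × 612 / 6.94×10⁻³ = 1.60×10⁻⁵ C/m².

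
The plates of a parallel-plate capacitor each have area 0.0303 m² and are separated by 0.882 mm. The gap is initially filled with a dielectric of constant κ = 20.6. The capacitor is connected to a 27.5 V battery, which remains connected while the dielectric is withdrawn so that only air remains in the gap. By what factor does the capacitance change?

C = κε₀A/d scales with κ, so C₂/C₁ = 1/κ = 1/20.6 = 0.0485.

0.0485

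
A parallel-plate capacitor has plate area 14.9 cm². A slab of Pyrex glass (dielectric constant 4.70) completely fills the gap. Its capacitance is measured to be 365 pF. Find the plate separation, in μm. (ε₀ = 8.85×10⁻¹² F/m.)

A = 14.9 cm² = 1.49×10⁻³ m².
d = κε₀A/C = 4.70 × 8.85×10⁻¹² × 1.49×10⁻³ / 3.65×10⁻¹⁰ = 1.70×10⁻⁴ m.

170 μm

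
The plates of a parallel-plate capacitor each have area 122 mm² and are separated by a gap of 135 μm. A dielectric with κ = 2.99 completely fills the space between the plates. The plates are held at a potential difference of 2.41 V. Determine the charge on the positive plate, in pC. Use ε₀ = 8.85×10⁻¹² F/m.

A = 122 mm² = 1.22×10⁻⁴ m².
C = κε₀A/d = 2.99 × 8.85×10⁻¹² × 1.22×10⁻⁴ / 1.35×10⁻⁴ = 2.39×10⁻¹¹ F.
Q = CV = 2.39×10⁻¹¹ × 2.41 = 5.76×10⁻¹¹ C.

57.6 pC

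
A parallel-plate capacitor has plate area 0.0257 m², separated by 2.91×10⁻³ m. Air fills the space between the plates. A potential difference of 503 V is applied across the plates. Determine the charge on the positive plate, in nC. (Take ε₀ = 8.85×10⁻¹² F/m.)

Q ≈ 39.3 nC

C = ε₀A/d = 8.85×10⁻¹² × 2.57×10⁻² / 2.91×10⁻³ = 7.82×10⁻¹¹ F.
Q = CV = 7.82×10⁻¹¹ × 503 = 3.93×10⁻⁸ C.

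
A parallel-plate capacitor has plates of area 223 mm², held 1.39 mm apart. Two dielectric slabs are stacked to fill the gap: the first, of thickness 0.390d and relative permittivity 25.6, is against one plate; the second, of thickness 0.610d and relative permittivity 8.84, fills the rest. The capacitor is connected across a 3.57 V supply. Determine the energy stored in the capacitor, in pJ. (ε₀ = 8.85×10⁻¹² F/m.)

A = 223 mm² = 2.23×10⁻⁴ m².
Stacked slabs ⇒ two capacitors in series, each with the full plate area.
C₁ = κ₁ε₀A/d₁ = 25.6 × 8.85×10⁻¹² × 2.23×10⁻⁴ / 5.42×10⁻⁴ = 9.32×10⁻¹¹ F.
C₂ = κ₂ε₀A/d₂ = 8.84 × 8.85×10⁻¹² × 2.23×10⁻⁴ / 8.48×10⁻⁴ = 2.06×10⁻¹¹ F.
C = (1/C₁ + 1/C₂)⁻¹ = 1.69×10⁻¹¹ F.
U = ½CV² = ½ × 1.69×10⁻¹¹ × (3.57)² = 1.07×10⁻¹⁰ J.

U ≈ 107 pJ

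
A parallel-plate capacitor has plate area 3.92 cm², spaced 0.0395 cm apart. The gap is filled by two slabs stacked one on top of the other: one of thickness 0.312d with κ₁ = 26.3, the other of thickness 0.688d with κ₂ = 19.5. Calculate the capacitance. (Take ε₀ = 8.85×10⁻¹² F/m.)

A = 3.92 cm² = 3.92×10⁻⁴ m².
Stacked slabs ⇒ two capacitors in series, each with the full plate area.
C₁ = κ₁ε₀A/d₁ = 26.3 × 8.85×10⁻¹² × 3.92×10⁻⁴ / 1.23×10⁻⁴ = 7.40×10⁻¹⁰ F.
C₂ = κ₂ε₀A/d₂ = 19.5 × 8.85×10⁻¹² × 3.92×10⁻⁴ / 2.72×10⁻⁴ = 2.49×10⁻¹⁰ F.
C = (1/C₁ + 1/C₂)⁻¹ = 1.86×10⁻¹⁰ F.

186 pF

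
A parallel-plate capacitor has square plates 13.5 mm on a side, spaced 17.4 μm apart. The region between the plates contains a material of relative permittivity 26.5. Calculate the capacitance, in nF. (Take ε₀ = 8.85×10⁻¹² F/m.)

A = (13.5 mm)² = 1.82×10⁻⁴ m².
C = κε₀A/d = 26.5 × 8.85×10⁻¹² × 1.82×10⁻⁴ / 1.74×10⁻⁵ = 2.46×10⁻⁹ F.

C ≈ 2.46 nF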